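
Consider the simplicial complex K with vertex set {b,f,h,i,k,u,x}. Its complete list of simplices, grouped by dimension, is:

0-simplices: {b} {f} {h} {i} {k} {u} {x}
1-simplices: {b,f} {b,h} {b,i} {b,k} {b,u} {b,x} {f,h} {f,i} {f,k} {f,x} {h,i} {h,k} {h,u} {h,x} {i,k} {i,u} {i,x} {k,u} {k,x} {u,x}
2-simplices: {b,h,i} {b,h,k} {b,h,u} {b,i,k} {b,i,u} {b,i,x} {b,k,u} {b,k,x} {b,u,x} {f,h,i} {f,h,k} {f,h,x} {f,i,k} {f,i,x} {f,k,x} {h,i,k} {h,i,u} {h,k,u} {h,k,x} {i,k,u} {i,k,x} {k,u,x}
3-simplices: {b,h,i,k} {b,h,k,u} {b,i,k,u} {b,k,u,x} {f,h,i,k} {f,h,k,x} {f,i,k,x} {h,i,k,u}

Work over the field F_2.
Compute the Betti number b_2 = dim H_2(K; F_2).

b_2=1

n_0=7 n_1=20 n_2=22 n_3=8  [Z2]
∂1: piv[bf,bh,bi,bk,bu,bx] rk=6  ker:fh,fi,fk,fx,hi,hk,hu,hx,ik,iu,ix,ku,kx,ux
∂2: piv[bhi,bhk,bhu,bik,biu,bix,bku,bkx,bux,fhi,fhk,fhx,fix] rk=13  ker:fik,fkx,hik,hiu,hku,hkx,iku,ikx,kux
∂3: piv[bhik,bhku,biku,bkux,fhik,fhkx,fikx,hiku] rk=8
b_2=(22−13)−8=1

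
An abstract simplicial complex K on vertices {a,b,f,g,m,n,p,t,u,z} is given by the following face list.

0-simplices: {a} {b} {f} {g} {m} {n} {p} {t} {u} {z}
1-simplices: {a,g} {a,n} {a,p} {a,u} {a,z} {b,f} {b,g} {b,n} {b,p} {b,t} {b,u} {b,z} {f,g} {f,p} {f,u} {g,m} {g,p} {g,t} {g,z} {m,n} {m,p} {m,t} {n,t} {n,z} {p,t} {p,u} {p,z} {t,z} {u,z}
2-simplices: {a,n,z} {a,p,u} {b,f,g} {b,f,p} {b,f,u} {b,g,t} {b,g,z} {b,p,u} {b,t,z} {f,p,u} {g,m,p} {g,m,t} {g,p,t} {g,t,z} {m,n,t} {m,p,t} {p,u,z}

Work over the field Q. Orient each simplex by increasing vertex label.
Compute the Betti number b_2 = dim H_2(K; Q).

b_2=3

n_0=10 n_1=29 n_2=17  [Q]
∂1: piv[ag,an,ap,au,az,bf,bg,bt,gm] rk=9  ker:bn,bp,bu,bz,fg,fp,fu,gp,gt,gz,mn,mp,mt,nt,nz,pt,pu,pz,tz,uz
∂2: piv[anz,apu,bfg,bfp,bfu,bgt,bgz,bpu,btz,gmp,gmt,gpt,mnt,puz] rk=14  ker:fpu,gtz,mpt
b_2=(17−14)−0=3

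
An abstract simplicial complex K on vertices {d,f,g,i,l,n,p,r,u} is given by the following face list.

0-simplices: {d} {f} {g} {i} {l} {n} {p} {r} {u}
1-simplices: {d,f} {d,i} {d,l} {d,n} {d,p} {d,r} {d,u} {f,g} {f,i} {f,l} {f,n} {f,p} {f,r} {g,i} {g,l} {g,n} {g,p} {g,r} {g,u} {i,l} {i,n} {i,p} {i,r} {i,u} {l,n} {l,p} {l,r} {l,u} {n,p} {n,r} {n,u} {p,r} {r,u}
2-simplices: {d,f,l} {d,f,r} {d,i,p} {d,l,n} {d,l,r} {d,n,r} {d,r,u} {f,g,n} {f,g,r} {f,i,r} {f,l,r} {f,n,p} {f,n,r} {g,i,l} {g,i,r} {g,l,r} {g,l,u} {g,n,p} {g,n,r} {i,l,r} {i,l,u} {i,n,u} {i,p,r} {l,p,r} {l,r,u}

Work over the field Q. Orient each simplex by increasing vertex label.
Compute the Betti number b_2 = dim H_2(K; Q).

b_2=3

n_0=9 n_1=33 n_2=25  [Q]
∂1: piv[df,di,dl,dn,dp,dr,du,fg] rk=8  ker:fi,fl,fn,fp,fr,gi,gl,gn,gp,gr,gu,il,in,ip,ir,iu,ln,lp,lr,lu,np,nr,nu,pr,ru
∂2: piv[dfl,dfr,dip,dln,dlr,dnr,dru,fgn,fgr,fir,fnp,fnr,gil,gir,glr,glu,gnp,ilu,inu,ipr,lpr,lru] rk=22  ker:flr,gnr,ilr
b_2=(25−22)−0=3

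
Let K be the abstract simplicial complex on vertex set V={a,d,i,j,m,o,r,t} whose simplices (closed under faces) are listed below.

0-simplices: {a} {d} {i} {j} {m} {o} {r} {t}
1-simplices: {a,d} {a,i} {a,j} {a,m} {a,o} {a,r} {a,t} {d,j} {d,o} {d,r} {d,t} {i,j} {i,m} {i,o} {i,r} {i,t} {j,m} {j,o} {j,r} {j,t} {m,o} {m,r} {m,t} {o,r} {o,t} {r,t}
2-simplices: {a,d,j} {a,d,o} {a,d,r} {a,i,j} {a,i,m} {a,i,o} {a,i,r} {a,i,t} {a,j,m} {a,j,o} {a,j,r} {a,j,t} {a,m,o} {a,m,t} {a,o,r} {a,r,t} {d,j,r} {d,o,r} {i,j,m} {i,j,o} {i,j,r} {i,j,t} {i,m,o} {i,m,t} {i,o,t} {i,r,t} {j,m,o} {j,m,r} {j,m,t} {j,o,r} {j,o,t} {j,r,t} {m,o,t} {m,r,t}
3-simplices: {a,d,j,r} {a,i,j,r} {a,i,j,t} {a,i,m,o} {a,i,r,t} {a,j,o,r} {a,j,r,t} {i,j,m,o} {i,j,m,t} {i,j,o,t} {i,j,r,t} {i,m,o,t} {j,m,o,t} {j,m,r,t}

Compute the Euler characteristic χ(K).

n_0=8 n_1=26 n_2=34 n_3=14
χ=+8−26+34−14=2

χ(K)=2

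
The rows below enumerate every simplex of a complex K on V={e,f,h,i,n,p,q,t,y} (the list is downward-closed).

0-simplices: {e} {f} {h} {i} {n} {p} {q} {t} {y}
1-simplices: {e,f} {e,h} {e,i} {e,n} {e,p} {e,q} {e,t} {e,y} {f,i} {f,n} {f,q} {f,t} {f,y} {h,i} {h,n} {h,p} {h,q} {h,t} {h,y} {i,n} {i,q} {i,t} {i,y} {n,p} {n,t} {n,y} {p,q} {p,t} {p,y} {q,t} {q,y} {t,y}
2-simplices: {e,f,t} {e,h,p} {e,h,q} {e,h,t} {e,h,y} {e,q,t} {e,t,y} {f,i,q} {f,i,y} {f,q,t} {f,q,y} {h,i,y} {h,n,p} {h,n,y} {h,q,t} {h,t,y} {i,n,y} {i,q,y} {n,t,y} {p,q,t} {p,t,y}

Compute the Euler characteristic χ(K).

χ(K)=-2

n_0=9 n_1=32 n_2=21
χ=+9−32+21=-2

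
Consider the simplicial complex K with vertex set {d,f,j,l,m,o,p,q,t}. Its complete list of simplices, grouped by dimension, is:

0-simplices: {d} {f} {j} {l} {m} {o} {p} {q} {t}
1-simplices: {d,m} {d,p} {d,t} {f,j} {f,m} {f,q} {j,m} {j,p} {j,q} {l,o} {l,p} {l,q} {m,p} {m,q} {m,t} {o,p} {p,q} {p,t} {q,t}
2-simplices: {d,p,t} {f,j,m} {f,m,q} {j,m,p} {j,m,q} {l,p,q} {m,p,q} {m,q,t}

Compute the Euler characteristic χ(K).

χ(K)=-2

n_0=9 n_1=19 n_2=8
χ=+9−19+8=-2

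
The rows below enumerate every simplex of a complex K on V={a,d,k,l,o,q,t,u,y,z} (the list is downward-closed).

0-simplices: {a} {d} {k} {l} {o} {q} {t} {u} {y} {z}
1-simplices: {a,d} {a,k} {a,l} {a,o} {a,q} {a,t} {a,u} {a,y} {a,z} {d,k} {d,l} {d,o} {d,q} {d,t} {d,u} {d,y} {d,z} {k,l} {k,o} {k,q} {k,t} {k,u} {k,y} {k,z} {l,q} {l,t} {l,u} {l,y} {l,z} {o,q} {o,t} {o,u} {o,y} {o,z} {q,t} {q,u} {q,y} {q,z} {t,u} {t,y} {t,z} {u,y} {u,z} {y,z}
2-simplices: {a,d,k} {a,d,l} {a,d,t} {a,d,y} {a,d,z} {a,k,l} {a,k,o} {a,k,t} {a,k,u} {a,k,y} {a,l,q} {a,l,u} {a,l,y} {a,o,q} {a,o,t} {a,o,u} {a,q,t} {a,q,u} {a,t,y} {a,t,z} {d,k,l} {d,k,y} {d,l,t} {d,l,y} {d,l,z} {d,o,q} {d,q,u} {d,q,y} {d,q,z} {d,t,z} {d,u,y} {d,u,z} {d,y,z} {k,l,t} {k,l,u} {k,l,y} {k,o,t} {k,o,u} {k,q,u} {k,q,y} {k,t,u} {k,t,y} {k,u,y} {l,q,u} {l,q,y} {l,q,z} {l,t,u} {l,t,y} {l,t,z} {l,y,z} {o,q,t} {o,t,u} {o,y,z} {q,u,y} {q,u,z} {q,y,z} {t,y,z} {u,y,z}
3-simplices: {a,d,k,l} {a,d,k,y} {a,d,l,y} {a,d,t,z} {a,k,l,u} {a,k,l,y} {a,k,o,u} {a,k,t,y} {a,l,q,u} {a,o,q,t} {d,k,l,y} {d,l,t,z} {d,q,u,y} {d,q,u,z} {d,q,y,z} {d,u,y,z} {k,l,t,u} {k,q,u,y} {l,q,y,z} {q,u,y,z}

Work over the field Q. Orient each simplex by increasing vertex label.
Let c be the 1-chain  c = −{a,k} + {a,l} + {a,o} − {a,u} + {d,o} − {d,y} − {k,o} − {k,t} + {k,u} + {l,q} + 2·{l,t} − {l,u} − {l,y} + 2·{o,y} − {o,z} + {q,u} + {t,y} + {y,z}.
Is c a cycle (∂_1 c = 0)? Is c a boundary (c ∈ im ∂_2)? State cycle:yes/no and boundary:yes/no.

cycle:yes boundary:no

n_0=10 n_1=44 n_2=58 n_3=20  [Q]
∂1: piv[ad,ak,al,ao,aq,at,au,ay,az] rk=9  ker:dk,dl,do,dq,dt,du,dy,dz,kl,ko,kq,kt,ku,ky,kz,lq,lt,lu,ly,lz,oq,ot,ou,oy,oz,qt,qu,qy,qz,tu,ty,tz,uy,uz,yz
∂2: piv[adk,adl,adt,ady,adz,akl,ako,akt,aku,aky,alq,alu,aly,aoq,aot,aou,aqt,aqu,aty,atz,dlt,dlz,doq,dqu,dqy,dqz,duy,duz,dyz,kqu,kqy,ktu,oyz] rk=33  ker:dkl,dky,dly,dtz,klt,klu,kly,kot,kou,kty,kuy,lqu,lqy,lqz,ltu,lty,ltz,lyz,oqt,otu,quy,quz,qyz,tyz,uyz
∂3: piv[adkl,adky,adly,adtz,aklu,akly,akou,akty,alqu,aoqt,dltz,dquy,dquz,dqyz,duyz,kltu,kquy,lqyz] rk=18  ker:dkly,quyz
∂1c = 0
c vs im∂2: residual ≠ 0 ⇒ not boundary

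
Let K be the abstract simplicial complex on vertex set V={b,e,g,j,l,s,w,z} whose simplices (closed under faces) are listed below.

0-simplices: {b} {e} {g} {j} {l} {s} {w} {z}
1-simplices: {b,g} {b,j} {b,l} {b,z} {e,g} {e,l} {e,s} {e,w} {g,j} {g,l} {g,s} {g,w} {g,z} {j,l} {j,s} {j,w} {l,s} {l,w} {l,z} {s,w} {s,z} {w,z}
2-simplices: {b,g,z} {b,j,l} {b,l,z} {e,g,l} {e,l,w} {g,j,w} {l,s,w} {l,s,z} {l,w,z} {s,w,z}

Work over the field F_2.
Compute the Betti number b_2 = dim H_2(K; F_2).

b_2=1

n_0=8 n_1=22 n_2=10  [Z2]
∂1: piv[bg,bj,bl,bz,eg,es,ew] rk=7  ker:el,gj,gl,gs,gw,gz,jl,js,jw,ls,lw,lz,sw,sz,wz
∂2: piv[bgz,bjl,blz,egl,elw,gjw,lsw,lsz,lwz] rk=9  ker:swz
b_2=(10−9)−0=1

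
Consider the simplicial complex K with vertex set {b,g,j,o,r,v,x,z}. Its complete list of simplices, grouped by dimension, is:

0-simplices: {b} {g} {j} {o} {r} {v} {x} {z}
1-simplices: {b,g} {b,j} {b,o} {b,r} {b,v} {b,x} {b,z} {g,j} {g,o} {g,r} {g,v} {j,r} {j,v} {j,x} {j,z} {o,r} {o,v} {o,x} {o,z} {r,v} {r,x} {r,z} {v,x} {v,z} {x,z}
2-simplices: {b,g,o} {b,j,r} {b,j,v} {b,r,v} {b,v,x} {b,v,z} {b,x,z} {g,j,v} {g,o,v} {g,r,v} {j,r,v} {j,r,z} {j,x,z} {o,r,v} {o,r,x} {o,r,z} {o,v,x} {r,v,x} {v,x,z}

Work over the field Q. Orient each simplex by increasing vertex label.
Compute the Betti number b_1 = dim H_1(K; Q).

b_1=2

n_0=8 n_1=25 n_2=19  [Q]
∂1: piv[bg,bj,bo,br,bv,bx,bz] rk=7  ker:gj,go,gr,gv,jr,jv,jx,jz,or,ov,ox,oz,rv,rx,rz,vx,vz,xz
∂2: piv[bgo,bjr,bjv,brv,bvx,bvz,bxz,gjv,gov,grv,jrz,jxz,orv,orx,orz,ovx] rk=16  ker:jrv,rvx,vxz
b_1=(25−7)−16=2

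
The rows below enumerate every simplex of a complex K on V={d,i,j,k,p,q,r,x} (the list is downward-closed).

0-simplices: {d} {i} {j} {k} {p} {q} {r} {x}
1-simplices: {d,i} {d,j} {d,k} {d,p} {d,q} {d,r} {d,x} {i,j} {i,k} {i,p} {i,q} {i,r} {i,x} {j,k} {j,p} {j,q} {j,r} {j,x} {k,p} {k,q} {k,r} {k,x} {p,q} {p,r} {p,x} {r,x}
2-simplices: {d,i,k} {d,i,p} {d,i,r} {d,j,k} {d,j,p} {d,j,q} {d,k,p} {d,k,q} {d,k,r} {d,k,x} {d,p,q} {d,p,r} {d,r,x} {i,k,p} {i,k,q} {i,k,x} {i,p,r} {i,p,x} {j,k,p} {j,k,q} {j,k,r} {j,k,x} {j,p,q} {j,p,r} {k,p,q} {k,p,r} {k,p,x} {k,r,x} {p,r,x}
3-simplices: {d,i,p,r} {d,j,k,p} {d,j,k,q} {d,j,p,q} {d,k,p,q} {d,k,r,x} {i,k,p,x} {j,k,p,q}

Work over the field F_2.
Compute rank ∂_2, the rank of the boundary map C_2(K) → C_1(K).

n_0=8 n_1=26 n_2=29 n_3=8  [Z2]
∂1: piv[di,dj,dk,dp,dq,dr,dx] rk=7  ker:ij,ik,ip,iq,ir,ix,jk,jp,jq,jr,jx,kp,kq,kr,kx,pq,pr,px,rx
∂2: piv[dik,dip,dir,djk,djp,djq,dkp,dkq,dkr,dkx,dpq,dpr,drx,ikq,ikx,ipx,jkr,jkx] rk=18  ker:ikp,ipr,jkp,jkq,jpq,jpr,kpq,kpr,kpx,krx,prx
∂3: piv[dipr,djkp,djkq,djpq,dkpq,dkrx,ikpx] rk=7  ker:jkpq
rk∂_2=18

rank∂_2=18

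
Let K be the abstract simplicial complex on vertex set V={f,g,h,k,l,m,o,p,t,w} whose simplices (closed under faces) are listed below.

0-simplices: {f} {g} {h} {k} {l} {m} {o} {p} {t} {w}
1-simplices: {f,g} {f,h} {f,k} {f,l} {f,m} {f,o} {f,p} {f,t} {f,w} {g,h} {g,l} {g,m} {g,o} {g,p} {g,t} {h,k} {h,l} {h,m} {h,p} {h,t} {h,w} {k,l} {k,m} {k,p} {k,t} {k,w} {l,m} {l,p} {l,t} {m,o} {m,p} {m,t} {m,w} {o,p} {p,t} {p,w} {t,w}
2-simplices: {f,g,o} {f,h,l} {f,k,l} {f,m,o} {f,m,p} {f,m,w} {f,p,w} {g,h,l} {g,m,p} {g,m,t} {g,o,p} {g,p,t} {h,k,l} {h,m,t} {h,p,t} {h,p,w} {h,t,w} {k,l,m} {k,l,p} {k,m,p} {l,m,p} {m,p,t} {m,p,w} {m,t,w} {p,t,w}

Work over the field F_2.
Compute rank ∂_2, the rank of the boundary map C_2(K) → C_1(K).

rank∂_2=20

n_0=10 n_1=37 n_2=25  [Z2]
∂1: piv[fg,fh,fk,fl,fm,fo,fp,ft,fw] rk=9  ker:gh,gl,gm,go,gp,gt,hk,hl,hm,hp,ht,hw,kl,km,kp,kt,kw,lm,lp,lt,mo,mp,mt,mw,op,pt,pw,tw
∂2: piv[fgo,fhl,fkl,fmo,fmp,fmw,fpw,ghl,gmp,gmt,gop,gpt,hkl,hmt,hpt,hpw,htw,klm,klp,kmp] rk=20  ker:lmp,mpt,mpw,mtw,ptw
rk∂_2=20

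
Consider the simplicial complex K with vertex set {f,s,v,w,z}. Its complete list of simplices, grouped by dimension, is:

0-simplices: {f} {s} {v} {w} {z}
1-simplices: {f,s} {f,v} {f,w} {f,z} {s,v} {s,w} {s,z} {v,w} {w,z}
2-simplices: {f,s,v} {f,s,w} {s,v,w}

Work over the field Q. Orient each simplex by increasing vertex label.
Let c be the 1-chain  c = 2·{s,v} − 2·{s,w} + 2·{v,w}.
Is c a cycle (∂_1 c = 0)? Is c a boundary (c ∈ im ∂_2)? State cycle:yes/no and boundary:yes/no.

cycle:yes boundary:yes

n_0=5 n_1=9 n_2=3  [Q]
∂1: piv[fs,fv,fw,fz] rk=4  ker:sv,sw,sz,vw,wz
∂2: piv[fsv,fsw,svw] rk=3
∂1c = 0
c vs im∂2: reduces to 0 ⇒ boundary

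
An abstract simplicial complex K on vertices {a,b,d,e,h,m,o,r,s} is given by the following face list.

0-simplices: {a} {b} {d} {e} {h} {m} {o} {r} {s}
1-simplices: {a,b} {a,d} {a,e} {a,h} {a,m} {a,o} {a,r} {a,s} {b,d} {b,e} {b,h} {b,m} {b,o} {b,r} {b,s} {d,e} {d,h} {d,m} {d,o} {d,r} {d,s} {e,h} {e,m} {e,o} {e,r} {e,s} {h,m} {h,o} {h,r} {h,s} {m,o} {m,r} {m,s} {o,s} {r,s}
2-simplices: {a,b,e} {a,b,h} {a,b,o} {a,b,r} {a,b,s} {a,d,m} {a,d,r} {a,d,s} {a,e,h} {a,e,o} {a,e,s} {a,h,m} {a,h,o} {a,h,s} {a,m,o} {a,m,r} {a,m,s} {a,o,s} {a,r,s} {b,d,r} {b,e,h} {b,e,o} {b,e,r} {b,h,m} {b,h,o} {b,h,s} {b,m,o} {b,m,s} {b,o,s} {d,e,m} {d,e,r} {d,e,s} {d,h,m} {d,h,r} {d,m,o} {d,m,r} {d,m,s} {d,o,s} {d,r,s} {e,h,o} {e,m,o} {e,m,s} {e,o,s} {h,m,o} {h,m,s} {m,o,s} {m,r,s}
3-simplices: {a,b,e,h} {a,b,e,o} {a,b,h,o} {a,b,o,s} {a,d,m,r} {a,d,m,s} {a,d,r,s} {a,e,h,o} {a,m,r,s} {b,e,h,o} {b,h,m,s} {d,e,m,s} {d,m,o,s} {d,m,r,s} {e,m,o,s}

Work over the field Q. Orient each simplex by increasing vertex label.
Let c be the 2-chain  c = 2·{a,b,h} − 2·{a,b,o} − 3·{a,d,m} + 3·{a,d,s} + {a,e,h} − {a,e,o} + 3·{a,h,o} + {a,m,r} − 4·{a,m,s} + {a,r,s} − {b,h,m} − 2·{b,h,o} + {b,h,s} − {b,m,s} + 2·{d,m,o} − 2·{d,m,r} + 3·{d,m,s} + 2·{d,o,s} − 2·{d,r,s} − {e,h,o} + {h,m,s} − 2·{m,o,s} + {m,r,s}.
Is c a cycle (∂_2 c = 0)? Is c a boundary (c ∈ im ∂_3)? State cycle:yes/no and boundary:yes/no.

cycle:yes boundary:yes

n_0=9 n_1=35 n_2=47 n_3=15  [Q]
∂1: piv[ab,ad,ae,ah,am,ao,ar,as] rk=8  ker:bd,be,bh,bm,bo,br,bs,de,dh,dm,do,dr,ds,eh,em,eo,er,es,hm,ho,hr,hs,mo,mr,ms,os,rs
∂2: piv[abe,abh,abo,abr,abs,adm,adr,ads,aeh,aeo,aes,ahm,aho,ahs,amo,amr,ams,aos,ars,bdr,ber,bhm,dem,der,dhm,dhr,dmo] rk=27  ker:beh,beo,bho,bhs,bmo,bms,bos,des,dmr,dms,dos,drs,eho,emo,ems,eos,hmo,hms,mos,mrs
∂3: piv[abeh,abeo,abho,abos,admr,adms,adrs,aeho,amrs,bhms,dems,dmos,emos] rk=13  ker:beho,dmrs
∂2c = 0
c vs im∂3: reduces to 0 ⇒ boundary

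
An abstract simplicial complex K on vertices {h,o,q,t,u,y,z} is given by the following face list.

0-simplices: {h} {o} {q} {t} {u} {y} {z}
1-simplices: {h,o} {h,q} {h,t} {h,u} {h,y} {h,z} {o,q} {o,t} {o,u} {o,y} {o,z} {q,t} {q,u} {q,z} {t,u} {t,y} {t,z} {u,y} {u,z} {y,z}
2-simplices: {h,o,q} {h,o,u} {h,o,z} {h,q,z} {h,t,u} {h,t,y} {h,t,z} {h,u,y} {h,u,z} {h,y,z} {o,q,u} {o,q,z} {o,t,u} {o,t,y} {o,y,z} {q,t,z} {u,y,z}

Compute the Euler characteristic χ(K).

n_0=7 n_1=20 n_2=17
χ=+7−20+17=4

χ(K)=4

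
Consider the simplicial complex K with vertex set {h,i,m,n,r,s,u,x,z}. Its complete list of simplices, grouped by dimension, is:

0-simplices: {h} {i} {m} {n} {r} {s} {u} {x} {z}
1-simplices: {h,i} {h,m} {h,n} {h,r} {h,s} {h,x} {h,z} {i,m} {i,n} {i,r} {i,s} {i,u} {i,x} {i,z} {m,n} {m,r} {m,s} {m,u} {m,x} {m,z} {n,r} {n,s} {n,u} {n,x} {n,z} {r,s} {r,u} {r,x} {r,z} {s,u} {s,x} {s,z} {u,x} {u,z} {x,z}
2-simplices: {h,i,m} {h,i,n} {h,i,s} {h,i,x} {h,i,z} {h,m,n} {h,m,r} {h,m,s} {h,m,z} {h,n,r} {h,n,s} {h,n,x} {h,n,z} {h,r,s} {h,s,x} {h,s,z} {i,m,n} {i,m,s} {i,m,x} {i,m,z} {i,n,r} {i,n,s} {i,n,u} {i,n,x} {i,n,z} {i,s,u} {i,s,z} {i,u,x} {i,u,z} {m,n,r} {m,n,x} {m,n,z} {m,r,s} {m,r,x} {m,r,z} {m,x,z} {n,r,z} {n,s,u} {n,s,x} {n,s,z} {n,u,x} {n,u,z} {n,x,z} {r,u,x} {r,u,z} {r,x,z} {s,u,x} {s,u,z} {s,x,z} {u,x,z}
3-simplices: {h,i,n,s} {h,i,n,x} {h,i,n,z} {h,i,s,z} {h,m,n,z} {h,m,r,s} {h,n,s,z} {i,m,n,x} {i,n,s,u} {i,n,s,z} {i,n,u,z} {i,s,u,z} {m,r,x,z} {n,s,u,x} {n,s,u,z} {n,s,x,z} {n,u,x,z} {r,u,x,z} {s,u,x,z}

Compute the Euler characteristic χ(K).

χ(K)=5

n_0=9 n_1=35 n_2=50 n_3=19
χ=+9−35+50−19=5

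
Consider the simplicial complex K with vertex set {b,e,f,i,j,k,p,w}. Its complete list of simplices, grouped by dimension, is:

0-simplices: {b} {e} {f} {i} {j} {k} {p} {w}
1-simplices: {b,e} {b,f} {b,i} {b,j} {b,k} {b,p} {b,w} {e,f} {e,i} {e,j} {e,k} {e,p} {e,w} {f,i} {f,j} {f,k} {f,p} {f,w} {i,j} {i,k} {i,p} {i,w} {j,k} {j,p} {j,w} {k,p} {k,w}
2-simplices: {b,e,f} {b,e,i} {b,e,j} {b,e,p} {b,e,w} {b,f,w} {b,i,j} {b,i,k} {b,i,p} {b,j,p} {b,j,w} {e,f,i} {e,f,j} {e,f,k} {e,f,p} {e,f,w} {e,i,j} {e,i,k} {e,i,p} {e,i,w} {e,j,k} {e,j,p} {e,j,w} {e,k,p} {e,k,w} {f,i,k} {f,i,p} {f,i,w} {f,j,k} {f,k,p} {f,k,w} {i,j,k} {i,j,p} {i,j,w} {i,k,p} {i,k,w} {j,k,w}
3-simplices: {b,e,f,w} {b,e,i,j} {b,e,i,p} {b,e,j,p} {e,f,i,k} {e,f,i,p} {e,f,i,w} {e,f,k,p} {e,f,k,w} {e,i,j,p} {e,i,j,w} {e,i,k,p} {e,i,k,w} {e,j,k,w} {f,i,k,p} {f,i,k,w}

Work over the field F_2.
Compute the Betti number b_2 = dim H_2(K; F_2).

n_0=8 n_1=27 n_2=37 n_3=16  [Z2]
∂1: piv[be,bf,bi,bj,bk,bp,bw] rk=7  ker:ef,ei,ej,ek,ep,ew,fi,fj,fk,fp,fw,ij,ik,ip,iw,jk,jp,jw,kp,kw
∂2: piv[bef,bei,bej,bep,bew,bfw,bij,bik,bip,bjp,bjw,efi,efj,efk,efp,eik,eiw,ejk,ekp,ekw] rk=20  ker:efw,eij,eip,ejp,ejw,fik,fip,fiw,fjk,fkp,fkw,ijk,ijp,ijw,ikp,ikw,jkw
∂3: piv[befw,beij,beip,bejp,efik,efip,efiw,efkp,efkw,eijp,eijw,eikp,eikw,ejkw] rk=14  ker:fikp,fikw
b_2=(37−20)−14=3

b_2=3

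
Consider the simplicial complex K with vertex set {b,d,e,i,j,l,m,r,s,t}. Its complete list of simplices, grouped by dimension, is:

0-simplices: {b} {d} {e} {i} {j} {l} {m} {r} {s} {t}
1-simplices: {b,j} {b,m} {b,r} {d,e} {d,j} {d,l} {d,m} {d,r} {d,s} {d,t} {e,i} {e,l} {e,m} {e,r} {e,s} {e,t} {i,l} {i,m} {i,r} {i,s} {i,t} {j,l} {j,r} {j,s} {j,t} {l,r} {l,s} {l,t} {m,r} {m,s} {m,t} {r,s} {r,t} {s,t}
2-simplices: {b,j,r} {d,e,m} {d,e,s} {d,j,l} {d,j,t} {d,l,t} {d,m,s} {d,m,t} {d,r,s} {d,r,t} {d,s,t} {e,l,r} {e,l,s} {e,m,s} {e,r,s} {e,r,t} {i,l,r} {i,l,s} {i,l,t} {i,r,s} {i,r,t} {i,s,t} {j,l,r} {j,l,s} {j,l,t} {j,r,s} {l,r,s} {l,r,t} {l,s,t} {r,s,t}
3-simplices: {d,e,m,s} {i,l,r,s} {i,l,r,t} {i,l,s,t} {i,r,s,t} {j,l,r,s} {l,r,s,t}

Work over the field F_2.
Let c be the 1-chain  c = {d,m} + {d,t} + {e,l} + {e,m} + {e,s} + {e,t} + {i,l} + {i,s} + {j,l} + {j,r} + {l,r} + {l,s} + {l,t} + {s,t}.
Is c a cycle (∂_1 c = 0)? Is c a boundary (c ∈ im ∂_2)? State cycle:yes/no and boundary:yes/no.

n_0=10 n_1=34 n_2=30 n_3=7  [Z2]
∂1: piv[bj,bm,br,de,dj,dl,ds,dt,ei] rk=9  ker:dm,dr,el,em,er,es,et,il,im,ir,is,it,jl,jr,js,jt,lr,ls,lt,mr,ms,mt,rs,rt,st
∂2: piv[bjr,dem,des,djl,djt,dlt,dms,dmt,drs,drt,dst,elr,els,ers,ert,ilr,ils,ilt,irt,jlr,jls] rk=21  ker:ems,irs,ist,jlt,jrs,lrs,lrt,lst,rst
∂3: piv[dems,ilrs,ilrt,ilst,irst,jlrs] rk=6  ker:lrst
∂1c = 0
c vs im∂2: reduces to 0 ⇒ boundary

cycle:yes boundary:yes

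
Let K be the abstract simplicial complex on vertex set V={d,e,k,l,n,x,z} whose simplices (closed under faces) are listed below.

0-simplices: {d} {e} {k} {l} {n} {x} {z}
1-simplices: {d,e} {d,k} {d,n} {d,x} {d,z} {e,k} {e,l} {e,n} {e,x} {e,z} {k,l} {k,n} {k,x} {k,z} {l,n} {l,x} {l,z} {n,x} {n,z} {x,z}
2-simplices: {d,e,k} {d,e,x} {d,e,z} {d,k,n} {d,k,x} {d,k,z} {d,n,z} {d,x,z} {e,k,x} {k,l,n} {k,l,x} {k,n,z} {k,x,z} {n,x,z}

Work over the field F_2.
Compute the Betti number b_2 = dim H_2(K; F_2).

b_2=3

n_0=7 n_1=20 n_2=14  [Z2]
∂1: piv[de,dk,dn,dx,dz,el] rk=6  ker:ek,en,ex,ez,kl,kn,kx,kz,ln,lx,lz,nx,nz,xz
∂2: piv[dek,dex,dez,dkn,dkx,dkz,dnz,dxz,kln,klx,nxz] rk=11  ker:ekx,knz,kxz
b_2=(14−11)−0=3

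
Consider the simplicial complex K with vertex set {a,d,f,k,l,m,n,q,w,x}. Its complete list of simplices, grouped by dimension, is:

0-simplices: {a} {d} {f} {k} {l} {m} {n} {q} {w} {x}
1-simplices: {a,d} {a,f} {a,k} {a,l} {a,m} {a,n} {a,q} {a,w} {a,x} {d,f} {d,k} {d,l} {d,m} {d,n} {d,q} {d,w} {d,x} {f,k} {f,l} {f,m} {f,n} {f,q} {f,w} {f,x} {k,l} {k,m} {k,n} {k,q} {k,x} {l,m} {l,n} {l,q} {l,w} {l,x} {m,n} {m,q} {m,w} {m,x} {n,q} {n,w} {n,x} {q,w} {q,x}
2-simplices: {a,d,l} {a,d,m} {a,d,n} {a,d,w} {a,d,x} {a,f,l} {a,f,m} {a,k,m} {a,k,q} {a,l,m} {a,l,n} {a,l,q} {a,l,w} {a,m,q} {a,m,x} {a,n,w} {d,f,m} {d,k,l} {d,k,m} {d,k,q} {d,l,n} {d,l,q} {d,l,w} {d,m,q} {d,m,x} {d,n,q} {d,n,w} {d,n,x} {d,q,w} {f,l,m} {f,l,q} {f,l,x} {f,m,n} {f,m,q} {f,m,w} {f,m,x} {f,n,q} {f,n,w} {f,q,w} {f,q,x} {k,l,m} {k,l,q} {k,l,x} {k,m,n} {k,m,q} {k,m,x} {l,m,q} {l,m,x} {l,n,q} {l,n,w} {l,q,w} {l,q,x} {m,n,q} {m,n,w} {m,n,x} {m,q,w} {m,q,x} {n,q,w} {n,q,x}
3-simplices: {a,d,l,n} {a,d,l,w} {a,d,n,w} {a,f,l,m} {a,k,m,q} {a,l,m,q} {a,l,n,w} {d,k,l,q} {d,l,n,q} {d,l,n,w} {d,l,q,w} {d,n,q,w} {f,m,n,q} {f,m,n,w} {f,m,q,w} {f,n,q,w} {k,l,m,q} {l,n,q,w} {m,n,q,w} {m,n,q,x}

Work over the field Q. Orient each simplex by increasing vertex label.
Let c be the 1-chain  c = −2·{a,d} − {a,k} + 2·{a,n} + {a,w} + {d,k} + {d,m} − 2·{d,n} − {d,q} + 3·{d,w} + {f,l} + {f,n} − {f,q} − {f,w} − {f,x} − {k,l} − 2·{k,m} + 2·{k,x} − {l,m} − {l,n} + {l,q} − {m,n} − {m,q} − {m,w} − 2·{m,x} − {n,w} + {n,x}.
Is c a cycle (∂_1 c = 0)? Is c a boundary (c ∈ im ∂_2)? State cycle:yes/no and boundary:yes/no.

n_0=10 n_1=43 n_2=59 n_3=20  [Q]
∂1: piv[ad,af,ak,al,am,an,aq,aw,ax] rk=9  ker:df,dk,dl,dm,dn,dq,dw,dx,fk,fl,fm,fn,fq,fw,fx,kl,km,kn,kq,kx,lm,ln,lq,lw,lx,mn,mq,mw,mx,nq,nw,nx,qw,qx
∂2: piv[adl,adm,adn,adw,adx,afl,afm,akm,akq,alm,aln,alq,alw,amq,amx,anw,dfm,dkl,dkm,dkq,dnq,dnx,dqw,flq,flx,fmn,fmw,fmx,fnq,fnw,fqx,klx,kmn] rk=33  ker:dln,dlq,dlw,dmq,dmx,dnw,flm,fmq,fqw,klm,klq,kmq,kmx,lmq,lmx,lnq,lnw,lqw,lqx,mnq,mnw,mnx,mqw,mqx,nqw,nqx
∂3: piv[adln,adlw,adnw,aflm,akmq,almq,alnw,dklq,dlnq,dlqw,dnqw,fmnq,fmnw,fmqw,fnqw,klmq,mnqx] rk=17  ker:dlnw,lnqw,mnqw
∂1c = −4·{d} + {f} + {k} + {l} + 3·{m} − {n} − 2·{q} + {w}

cycle:no boundary:no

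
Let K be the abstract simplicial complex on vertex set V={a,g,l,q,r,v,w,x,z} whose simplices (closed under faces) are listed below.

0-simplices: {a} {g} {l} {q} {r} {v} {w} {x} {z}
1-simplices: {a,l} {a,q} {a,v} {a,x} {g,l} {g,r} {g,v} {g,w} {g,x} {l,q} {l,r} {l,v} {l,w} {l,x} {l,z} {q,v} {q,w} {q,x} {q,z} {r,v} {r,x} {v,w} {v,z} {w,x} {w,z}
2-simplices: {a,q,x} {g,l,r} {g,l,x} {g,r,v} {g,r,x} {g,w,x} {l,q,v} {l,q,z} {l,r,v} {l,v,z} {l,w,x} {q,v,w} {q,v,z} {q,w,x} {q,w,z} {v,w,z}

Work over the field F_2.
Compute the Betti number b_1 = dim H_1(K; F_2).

b_1=3

n_0=9 n_1=25 n_2=16  [Z2]
∂1: piv[al,aq,av,ax,gl,gr,gw,lz] rk=8  ker:gv,gx,lq,lr,lv,lw,lx,qv,qw,qx,qz,rv,rx,vw,vz,wx,wz
∂2: piv[aqx,glr,glx,grv,grx,gwx,lqv,lqz,lrv,lvz,lwx,qvw,qwx,qwz] rk=14  ker:qvz,vwz
b_1=(25−8)−14=3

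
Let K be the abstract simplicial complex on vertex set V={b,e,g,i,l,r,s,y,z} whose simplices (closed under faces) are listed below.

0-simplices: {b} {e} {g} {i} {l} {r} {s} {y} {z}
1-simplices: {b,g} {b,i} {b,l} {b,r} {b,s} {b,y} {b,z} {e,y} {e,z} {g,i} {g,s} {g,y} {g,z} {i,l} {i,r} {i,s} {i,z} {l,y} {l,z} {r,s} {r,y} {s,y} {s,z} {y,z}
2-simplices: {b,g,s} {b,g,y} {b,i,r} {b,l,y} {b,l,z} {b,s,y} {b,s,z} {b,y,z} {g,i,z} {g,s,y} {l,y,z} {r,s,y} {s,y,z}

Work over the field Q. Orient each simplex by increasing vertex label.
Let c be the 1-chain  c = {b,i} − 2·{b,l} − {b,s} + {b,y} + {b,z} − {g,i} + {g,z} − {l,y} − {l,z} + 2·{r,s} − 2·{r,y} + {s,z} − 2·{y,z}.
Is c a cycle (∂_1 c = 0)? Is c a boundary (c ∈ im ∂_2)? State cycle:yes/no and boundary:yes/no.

n_0=9 n_1=24 n_2=13  [Q]
∂1: piv[bg,bi,bl,br,bs,by,bz,ey] rk=8  ker:ez,gi,gs,gy,gz,il,ir,is,iz,ly,lz,rs,ry,sy,sz,yz
∂2: piv[bgs,bgy,bir,bly,blz,bsy,bsz,byz,giz,rsy] rk=10  ker:gsy,lyz,syz
∂1c = 0
c vs im∂2: residual ≠ 0 ⇒ not boundary

cycle:yes boundary:no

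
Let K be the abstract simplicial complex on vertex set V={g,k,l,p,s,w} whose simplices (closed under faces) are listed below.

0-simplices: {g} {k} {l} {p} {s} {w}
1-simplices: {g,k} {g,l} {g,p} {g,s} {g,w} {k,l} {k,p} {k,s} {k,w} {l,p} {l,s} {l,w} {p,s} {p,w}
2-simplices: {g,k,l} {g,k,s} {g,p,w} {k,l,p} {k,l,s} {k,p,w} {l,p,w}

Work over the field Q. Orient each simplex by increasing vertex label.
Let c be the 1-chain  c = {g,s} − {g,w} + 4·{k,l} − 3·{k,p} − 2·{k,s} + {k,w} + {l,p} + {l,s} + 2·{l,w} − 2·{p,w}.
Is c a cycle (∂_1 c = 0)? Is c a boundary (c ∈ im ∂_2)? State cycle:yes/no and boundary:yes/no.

n_0=6 n_1=14 n_2=7  [Q]
∂1: piv[gk,gl,gp,gs,gw] rk=5  ker:kl,kp,ks,kw,lp,ls,lw,ps,pw
∂2: piv[gkl,gks,gpw,klp,kls,kpw,lpw] rk=7
∂1c = 0
c vs im∂2: residual ≠ 0 ⇒ not boundary

cycle:yes boundary:no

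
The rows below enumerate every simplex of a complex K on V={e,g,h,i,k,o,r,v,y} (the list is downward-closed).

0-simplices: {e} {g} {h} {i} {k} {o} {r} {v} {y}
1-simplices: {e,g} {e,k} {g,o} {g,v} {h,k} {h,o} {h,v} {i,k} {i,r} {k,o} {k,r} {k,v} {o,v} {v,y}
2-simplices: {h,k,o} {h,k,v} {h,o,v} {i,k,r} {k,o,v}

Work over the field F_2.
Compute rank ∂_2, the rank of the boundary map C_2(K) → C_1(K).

n_0=9 n_1=14 n_2=5  [Z2]
∂1: piv[eg,ek,go,gv,hk,ik,ir,vy] rk=8  ker:ho,hv,ko,kr,kv,ov
∂2: piv[hko,hkv,hov,ikr] rk=4  ker:kov
rk∂_2=4

rank∂_2=4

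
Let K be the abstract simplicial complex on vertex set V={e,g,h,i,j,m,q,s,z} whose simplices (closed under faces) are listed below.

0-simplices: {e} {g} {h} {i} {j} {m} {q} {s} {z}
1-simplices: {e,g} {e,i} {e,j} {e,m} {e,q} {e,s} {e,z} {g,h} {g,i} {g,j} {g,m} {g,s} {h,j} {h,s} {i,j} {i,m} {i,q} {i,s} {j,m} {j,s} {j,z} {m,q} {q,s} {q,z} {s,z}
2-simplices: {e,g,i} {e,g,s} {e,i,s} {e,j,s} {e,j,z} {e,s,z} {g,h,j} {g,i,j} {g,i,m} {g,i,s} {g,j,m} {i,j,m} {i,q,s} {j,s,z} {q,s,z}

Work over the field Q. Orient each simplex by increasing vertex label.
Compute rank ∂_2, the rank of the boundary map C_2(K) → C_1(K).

rank∂_2=12

n_0=9 n_1=25 n_2=15  [Q]
∂1: piv[eg,ei,ej,em,eq,es,ez,gh] rk=8  ker:gi,gj,gm,gs,hj,hs,ij,im,iq,is,jm,js,jz,mq,qs,qz,sz
∂2: piv[egi,egs,eis,ejs,ejz,esz,ghj,gij,gim,gjm,iqs,qsz] rk=12  ker:gis,ijm,jsz
rk∂_2=12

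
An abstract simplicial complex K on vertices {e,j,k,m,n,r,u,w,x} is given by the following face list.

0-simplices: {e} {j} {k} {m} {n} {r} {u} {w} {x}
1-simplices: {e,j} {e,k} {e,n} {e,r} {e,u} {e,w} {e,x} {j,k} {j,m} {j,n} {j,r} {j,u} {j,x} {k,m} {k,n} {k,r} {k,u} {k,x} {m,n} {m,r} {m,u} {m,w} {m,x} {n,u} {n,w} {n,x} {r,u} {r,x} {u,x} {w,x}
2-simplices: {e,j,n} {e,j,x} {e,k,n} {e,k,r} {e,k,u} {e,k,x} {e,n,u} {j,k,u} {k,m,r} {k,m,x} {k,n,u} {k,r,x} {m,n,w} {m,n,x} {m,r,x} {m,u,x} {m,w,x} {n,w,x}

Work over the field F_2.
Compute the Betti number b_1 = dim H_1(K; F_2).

b_1=7

n_0=9 n_1=30 n_2=18  [Z2]
∂1: piv[ej,ek,en,er,eu,ew,ex,jm] rk=8  ker:jk,jn,jr,ju,jx,km,kn,kr,ku,kx,mn,mr,mu,mw,mx,nu,nw,nx,ru,rx,ux,wx
∂2: piv[ejn,ejx,ekn,ekr,eku,ekx,enu,jku,kmr,kmx,krx,mnw,mnx,mux,mwx] rk=15  ker:knu,mrx,nwx
b_1=(30−8)−15=7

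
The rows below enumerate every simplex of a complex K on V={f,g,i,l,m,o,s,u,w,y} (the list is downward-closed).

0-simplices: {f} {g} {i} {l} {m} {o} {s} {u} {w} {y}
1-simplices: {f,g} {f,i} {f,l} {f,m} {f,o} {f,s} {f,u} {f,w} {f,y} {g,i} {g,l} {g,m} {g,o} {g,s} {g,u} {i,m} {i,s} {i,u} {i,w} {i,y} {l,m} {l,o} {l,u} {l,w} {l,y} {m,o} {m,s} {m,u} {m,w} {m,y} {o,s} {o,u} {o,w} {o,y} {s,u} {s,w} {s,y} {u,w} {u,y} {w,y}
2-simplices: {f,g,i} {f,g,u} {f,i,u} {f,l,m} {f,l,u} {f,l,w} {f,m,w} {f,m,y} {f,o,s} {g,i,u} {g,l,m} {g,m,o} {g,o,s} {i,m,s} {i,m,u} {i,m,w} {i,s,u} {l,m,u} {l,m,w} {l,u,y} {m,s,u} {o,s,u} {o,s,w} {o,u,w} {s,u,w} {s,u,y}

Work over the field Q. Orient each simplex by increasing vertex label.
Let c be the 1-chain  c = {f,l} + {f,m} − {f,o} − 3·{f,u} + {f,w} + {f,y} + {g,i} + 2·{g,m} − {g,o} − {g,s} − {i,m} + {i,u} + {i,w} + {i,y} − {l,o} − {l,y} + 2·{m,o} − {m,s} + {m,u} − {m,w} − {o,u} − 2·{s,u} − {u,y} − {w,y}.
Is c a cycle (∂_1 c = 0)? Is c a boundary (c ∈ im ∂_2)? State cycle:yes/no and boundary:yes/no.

cycle:no boundary:no

n_0=10 n_1=40 n_2=26  [Q]
∂1: piv[fg,fi,fl,fm,fo,fs,fu,fw,fy] rk=9  ker:gi,gl,gm,go,gs,gu,im,is,iu,iw,iy,lm,lo,lu,lw,ly,mo,ms,mu,mw,my,os,ou,ow,oy,su,sw,sy,uw,uy,wy
∂2: piv[fgi,fgu,fiu,flm,flu,flw,fmw,fmy,fos,glm,gmo,gos,ims,imu,imw,isu,lmu,luy,osu,osw,ouw,suy] rk=22  ker:giu,lmw,msu,suw
∂1c = −{g} − {i} + 3·{l} + {m} − 3·{u} + 2·{w} − {y}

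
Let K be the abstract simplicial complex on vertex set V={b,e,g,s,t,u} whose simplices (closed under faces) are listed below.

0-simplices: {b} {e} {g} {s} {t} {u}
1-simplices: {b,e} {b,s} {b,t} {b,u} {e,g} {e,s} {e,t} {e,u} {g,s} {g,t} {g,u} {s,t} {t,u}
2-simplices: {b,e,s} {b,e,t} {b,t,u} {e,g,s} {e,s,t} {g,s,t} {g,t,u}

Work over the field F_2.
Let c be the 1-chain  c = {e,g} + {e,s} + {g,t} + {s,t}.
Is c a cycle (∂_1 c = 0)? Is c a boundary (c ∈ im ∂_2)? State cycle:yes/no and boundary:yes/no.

n_0=6 n_1=13 n_2=7  [Z2]
∂1: piv[be,bs,bt,bu,eg] rk=5  ker:es,et,eu,gs,gt,gu,st,tu
∂2: piv[bes,bet,btu,egs,est,gst,gtu] rk=7
∂1c = 0
c vs im∂2: reduces to 0 ⇒ boundary

cycle:yes boundary:yes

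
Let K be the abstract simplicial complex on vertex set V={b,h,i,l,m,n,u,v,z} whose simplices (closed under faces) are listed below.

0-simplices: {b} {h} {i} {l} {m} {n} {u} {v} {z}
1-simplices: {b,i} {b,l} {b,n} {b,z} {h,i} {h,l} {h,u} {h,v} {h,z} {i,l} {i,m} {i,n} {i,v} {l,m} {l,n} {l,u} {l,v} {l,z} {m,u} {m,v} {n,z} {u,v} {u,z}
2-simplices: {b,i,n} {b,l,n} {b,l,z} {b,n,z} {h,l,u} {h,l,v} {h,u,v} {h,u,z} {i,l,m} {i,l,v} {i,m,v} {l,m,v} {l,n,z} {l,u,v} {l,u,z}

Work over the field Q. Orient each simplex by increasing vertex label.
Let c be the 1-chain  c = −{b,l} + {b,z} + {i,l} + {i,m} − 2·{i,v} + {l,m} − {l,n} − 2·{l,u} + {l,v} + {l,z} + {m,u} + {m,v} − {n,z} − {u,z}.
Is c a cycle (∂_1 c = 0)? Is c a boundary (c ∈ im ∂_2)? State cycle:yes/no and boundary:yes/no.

n_0=9 n_1=23 n_2=15  [Q]
∂1: piv[bi,bl,bn,bz,hi,hu,hv,im] rk=8  ker:hl,hz,il,in,iv,lm,ln,lu,lv,lz,mu,mv,nz,uv,uz
∂2: piv[bin,bln,blz,bnz,hlu,hlv,huv,huz,ilm,ilv,imv,luz] rk=12  ker:lmv,lnz,luv
∂1c = 0
c vs im∂2: residual ≠ 0 ⇒ not boundary

cycle:yes boundary:no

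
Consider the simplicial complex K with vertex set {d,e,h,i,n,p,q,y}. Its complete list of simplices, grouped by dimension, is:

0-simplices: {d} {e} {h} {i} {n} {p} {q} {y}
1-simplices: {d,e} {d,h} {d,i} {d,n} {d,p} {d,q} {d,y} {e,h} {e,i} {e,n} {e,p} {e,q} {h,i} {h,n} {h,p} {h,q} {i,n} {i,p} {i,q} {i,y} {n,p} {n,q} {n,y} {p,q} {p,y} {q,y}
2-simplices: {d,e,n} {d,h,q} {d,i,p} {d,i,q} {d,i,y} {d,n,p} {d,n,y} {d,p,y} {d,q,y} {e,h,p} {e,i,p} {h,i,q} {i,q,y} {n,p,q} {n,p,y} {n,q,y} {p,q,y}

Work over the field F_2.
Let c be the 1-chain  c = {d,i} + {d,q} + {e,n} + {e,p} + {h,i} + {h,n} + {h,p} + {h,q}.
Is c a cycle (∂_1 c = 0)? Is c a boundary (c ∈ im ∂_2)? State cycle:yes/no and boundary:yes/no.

n_0=8 n_1=26 n_2=17  [Z2]
∂1: piv[de,dh,di,dn,dp,dq,dy] rk=7  ker:eh,ei,en,ep,eq,hi,hn,hp,hq,in,ip,iq,iy,np,nq,ny,pq,py,qy
∂2: piv[den,dhq,dip,diq,diy,dnp,dny,dpy,dqy,ehp,eip,hiq,npq,nqy] rk=14  ker:iqy,npy,pqy
∂1c = 0
c vs im∂2: residual ≠ 0 ⇒ not boundary

cycle:yes boundary:no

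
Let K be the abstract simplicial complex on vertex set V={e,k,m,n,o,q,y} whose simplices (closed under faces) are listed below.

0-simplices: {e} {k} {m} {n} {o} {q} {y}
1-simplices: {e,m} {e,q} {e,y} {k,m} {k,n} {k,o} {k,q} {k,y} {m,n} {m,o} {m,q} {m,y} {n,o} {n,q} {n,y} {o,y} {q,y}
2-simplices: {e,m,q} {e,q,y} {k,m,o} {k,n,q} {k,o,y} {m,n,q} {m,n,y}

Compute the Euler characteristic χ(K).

n_0=7 n_1=17 n_2=7
χ=+7−17+7=-3

χ(K)=-3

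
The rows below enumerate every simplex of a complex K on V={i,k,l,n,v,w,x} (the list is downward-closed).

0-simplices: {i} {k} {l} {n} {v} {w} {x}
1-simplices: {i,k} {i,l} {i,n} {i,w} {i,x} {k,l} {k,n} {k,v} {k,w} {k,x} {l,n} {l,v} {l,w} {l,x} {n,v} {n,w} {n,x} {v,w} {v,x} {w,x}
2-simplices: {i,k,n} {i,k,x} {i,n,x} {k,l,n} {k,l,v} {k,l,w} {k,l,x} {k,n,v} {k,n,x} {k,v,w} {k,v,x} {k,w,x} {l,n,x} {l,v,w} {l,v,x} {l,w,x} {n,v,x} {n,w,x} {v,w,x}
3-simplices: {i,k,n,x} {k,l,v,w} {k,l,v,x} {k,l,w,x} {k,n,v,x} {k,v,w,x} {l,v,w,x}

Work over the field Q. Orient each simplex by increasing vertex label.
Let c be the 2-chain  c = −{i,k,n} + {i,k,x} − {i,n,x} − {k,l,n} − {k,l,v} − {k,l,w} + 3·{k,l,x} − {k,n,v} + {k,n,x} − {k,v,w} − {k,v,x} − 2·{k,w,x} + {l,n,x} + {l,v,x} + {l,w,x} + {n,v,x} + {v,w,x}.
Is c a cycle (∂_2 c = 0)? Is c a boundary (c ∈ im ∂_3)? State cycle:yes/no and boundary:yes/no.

cycle:yes boundary:no

n_0=7 n_1=20 n_2=19 n_3=7  [Q]
∂1: piv[ik,il,in,iw,ix,kv] rk=6  ker:kl,kn,kw,kx,ln,lv,lw,lx,nv,nw,nx,vw,vx,wx
∂2: piv[ikn,ikx,inx,kln,klv,klw,klx,knv,kvw,kvx,kwx,nwx] rk=12  ker:knx,lnx,lvw,lvx,lwx,nvx,vwx
∂3: piv[iknx,klvw,klvx,klwx,knvx,kvwx] rk=6  ker:lvwx
∂2c = 0
c vs im∂3: residual ≠ 0 ⇒ not boundary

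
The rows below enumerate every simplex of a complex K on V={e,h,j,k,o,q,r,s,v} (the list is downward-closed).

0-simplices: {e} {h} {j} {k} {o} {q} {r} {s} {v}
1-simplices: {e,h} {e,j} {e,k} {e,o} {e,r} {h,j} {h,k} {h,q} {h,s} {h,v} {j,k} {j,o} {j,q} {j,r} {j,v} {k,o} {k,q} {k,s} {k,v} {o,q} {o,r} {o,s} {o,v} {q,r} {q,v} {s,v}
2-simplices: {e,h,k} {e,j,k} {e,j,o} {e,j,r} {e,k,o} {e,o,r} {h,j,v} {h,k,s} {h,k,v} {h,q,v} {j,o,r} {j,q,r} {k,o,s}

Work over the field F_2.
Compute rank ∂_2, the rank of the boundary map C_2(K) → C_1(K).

rank∂_2=12

n_0=9 n_1=26 n_2=13  [Z2]
∂1: piv[eh,ej,ek,eo,er,hq,hs,hv] rk=8  ker:hj,hk,jk,jo,jq,jr,jv,ko,kq,ks,kv,oq,or,os,ov,qr,qv,sv
∂2: piv[ehk,ejk,ejo,ejr,eko,eor,hjv,hks,hkv,hqv,jqr,kos] rk=12  ker:jor
rk∂_2=12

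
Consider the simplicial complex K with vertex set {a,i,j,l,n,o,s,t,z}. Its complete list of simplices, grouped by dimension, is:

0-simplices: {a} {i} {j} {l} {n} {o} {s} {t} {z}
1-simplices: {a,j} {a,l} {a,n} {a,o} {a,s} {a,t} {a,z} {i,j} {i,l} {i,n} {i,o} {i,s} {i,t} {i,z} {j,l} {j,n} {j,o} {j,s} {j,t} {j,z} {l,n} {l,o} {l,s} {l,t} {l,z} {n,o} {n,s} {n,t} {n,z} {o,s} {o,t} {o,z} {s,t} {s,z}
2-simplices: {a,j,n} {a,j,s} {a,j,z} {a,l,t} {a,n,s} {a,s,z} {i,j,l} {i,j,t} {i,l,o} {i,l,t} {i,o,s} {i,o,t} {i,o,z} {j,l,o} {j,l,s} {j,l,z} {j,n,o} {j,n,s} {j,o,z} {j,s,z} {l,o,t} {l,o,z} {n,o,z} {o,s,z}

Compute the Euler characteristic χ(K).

n_0=9 n_1=34 n_2=24
χ=+9−34+24=-1

χ(K)=-1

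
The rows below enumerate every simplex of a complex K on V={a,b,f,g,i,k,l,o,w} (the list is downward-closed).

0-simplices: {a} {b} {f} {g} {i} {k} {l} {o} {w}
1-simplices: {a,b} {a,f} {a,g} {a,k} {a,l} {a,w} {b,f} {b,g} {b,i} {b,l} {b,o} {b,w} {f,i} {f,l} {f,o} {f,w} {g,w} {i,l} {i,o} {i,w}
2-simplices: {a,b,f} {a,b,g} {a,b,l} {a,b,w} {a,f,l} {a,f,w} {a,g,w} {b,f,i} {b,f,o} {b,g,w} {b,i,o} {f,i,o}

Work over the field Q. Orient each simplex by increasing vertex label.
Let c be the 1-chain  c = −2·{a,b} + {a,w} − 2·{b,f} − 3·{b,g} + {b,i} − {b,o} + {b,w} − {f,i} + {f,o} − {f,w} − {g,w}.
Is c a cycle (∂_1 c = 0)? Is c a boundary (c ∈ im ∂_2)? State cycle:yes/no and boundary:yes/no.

n_0=9 n_1=20 n_2=12  [Q]
∂1: piv[ab,af,ag,ak,al,aw,bi,bo] rk=8  ker:bf,bg,bl,bw,fi,fl,fo,fw,gw,il,io,iw
∂2: piv[abf,abg,abl,abw,afl,afw,agw,bfi,bfo,bio] rk=10  ker:bgw,fio
∂1c = {a} + 2·{b} − {f} − 2·{g}

cycle:no boundary:no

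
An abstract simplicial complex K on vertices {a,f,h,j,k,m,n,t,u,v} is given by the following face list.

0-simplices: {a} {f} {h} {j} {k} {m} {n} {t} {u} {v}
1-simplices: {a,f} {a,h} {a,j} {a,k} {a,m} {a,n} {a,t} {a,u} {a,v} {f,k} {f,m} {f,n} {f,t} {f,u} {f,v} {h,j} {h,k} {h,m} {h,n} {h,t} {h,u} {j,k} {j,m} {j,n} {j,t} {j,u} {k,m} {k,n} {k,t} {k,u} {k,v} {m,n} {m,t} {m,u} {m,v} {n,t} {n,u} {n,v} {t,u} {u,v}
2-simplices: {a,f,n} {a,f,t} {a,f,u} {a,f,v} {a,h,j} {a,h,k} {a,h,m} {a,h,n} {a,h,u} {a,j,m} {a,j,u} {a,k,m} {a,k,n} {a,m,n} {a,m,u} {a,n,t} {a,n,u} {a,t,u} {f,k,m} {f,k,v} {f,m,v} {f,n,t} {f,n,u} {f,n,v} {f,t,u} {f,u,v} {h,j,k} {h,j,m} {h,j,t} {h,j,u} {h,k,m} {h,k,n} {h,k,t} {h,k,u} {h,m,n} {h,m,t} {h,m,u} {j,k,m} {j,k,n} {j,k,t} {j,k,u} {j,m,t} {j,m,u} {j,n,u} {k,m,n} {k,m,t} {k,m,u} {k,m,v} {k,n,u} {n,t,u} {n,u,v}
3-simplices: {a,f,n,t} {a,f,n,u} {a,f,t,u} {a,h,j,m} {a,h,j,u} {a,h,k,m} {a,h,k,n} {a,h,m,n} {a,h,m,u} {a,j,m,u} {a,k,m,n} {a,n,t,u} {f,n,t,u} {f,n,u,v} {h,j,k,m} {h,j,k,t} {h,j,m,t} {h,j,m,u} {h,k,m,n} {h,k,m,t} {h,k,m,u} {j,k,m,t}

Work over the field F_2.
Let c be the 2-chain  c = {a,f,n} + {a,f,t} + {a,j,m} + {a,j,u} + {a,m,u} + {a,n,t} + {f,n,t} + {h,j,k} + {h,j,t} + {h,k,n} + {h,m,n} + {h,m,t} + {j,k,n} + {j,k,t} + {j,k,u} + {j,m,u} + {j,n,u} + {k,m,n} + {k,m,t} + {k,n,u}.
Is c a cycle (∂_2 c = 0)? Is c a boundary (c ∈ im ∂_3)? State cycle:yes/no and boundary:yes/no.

cycle:yes boundary:no

n_0=10 n_1=40 n_2=51 n_3=22  [Z2]
∂1: piv[af,ah,aj,ak,am,an,at,au,av] rk=9  ker:fk,fm,fn,ft,fu,fv,hj,hk,hm,hn,ht,hu,jk,jm,jn,jt,ju,km,kn,kt,ku,kv,mn,mt,mu,mv,nt,nu,nv,tu,uv
∂2: piv[afn,aft,afu,afv,ahj,ahk,ahm,ahn,ahu,ajm,aju,akm,akn,amn,amu,ant,anu,atu,fkm,fkv,fmv,fnv,fuv,hjk,hjt,hkt,hku,hmt,jkn] rk=29  ker:fnt,fnu,ftu,hjm,hju,hkm,hkn,hmn,hmu,jkm,jkt,jku,jmt,jmu,jnu,kmn,kmt,kmu,kmv,knu,ntu,nuv
∂3: piv[afnt,afnu,aftu,ahjm,ahju,ahkm,ahkn,ahmn,ahmu,ajmu,akmn,antu,fnuv,hjkm,hjkt,hjmt,hkmt,hkmu] rk=18  ker:fntu,hjmu,hkmn,jkmt
∂2c = 0
c vs im∂3: residual ≠ 0 ⇒ not boundary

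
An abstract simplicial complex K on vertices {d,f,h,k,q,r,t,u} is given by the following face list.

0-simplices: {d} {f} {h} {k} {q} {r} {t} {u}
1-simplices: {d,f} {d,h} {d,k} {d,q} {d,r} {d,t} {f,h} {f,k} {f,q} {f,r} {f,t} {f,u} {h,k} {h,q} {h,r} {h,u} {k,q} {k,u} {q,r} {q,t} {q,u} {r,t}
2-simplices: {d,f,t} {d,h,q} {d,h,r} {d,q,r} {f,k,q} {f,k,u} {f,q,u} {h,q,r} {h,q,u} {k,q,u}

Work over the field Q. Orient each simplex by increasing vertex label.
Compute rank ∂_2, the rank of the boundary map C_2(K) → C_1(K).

rank∂_2=8

n_0=8 n_1=22 n_2=10  [Q]
∂1: piv[df,dh,dk,dq,dr,dt,fu] rk=7  ker:fh,fk,fq,fr,ft,hk,hq,hr,hu,kq,ku,qr,qt,qu,rt
∂2: piv[dft,dhq,dhr,dqr,fkq,fku,fqu,hqu] rk=8  ker:hqr,kqu
rk∂_2=8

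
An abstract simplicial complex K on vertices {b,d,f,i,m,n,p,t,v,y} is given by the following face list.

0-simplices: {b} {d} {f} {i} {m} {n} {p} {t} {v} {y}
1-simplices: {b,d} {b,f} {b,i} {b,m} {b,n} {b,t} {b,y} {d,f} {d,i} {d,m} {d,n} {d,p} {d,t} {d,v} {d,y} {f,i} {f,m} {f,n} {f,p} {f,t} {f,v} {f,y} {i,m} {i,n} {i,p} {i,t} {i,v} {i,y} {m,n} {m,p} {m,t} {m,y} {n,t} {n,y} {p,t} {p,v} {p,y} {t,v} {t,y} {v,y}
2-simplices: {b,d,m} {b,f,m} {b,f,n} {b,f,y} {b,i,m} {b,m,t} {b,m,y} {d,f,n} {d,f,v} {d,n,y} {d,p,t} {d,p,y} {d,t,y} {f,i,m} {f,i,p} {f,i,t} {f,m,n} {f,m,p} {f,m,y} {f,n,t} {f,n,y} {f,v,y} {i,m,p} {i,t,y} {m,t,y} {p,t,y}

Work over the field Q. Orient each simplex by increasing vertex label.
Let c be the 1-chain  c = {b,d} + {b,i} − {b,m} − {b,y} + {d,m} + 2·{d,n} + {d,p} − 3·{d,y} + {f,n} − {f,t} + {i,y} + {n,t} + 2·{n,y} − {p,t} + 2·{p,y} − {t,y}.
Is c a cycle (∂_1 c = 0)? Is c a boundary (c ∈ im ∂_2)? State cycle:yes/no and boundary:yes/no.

n_0=10 n_1=40 n_2=26  [Q]
∂1: piv[bd,bf,bi,bm,bn,bt,by,dp,dv] rk=9  ker:df,di,dm,dn,dt,dy,fi,fm,fn,fp,ft,fv,fy,im,in,ip,it,iv,iy,mn,mp,mt,my,nt,ny,pt,pv,py,tv,ty,vy
∂2: piv[bdm,bfm,bfn,bfy,bim,bmt,bmy,dfn,dfv,dny,dpt,dpy,dty,fim,fip,fit,fmn,fmp,fnt,fny,fvy,ity,mty] rk=23  ker:fmy,imp,pty
∂1c = 0
c vs im∂2: residual ≠ 0 ⇒ not boundary

cycle:yes boundary:no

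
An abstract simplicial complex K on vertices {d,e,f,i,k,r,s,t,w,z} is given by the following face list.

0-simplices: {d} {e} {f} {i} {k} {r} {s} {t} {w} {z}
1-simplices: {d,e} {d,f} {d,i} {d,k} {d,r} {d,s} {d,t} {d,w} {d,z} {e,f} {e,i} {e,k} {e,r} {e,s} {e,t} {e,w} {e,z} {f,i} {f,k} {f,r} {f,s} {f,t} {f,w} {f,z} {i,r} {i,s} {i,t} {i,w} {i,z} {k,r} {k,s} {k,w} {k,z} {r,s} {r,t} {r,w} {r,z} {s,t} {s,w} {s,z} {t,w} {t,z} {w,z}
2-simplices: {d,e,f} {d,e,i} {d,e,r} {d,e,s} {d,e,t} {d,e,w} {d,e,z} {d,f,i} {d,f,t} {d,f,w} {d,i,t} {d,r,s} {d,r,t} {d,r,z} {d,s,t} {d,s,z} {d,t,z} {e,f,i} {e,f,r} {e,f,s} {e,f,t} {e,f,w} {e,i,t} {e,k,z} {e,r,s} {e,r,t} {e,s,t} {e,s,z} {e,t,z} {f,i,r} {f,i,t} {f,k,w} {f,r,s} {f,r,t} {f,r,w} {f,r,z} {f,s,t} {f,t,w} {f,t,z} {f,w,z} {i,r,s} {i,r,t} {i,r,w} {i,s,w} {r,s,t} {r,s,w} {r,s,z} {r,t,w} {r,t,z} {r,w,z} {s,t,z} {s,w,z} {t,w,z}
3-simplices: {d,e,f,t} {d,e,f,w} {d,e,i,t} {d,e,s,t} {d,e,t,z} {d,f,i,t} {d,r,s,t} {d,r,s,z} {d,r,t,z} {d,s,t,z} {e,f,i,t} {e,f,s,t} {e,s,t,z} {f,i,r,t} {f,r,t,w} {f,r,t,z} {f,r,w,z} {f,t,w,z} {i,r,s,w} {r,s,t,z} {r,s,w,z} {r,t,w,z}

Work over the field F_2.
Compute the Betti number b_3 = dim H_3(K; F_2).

b_3=2

n_0=10 n_1=43 n_2=53 n_3=22  [Z2]
∂1: piv[de,df,di,dk,dr,ds,dt,dw,dz] rk=9  ker:ef,ei,ek,er,es,et,ew,ez,fi,fk,fr,fs,ft,fw,fz,ir,is,it,iw,iz,kr,ks,kw,kz,rs,rt,rw,rz,st,sw,sz,tw,tz,wz
∂2: piv[def,dei,der,des,det,dew,dez,dfi,dft,dfw,dit,drs,drt,drz,dst,dsz,dtz,efr,efs,ekz,fir,fkw,frw,frz,ftw,fwz,irs,irw,isw] rk=29  ker:efi,eft,efw,eit,ers,ert,est,esz,etz,fit,frs,frt,fst,ftz,irt,rst,rsw,rsz,rtw,rtz,rwz,stz,swz,twz
∂3: piv[deft,defw,deit,dest,detz,dfit,drst,drsz,drtz,dstz,efit,efst,estz,firt,frtw,frtz,frwz,ftwz,irsw,rswz] rk=20  ker:rstz,rtwz
b_3=(22−20)−0=2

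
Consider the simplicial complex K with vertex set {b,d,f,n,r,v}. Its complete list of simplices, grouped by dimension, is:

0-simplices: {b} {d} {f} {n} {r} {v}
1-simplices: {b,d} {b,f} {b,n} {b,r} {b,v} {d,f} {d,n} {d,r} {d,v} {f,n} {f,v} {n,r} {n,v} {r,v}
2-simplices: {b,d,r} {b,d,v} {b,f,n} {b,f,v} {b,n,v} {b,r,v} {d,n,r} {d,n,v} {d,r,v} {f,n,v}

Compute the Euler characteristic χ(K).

n_0=6 n_1=14 n_2=10
χ=+6−14+10=2

χ(K)=2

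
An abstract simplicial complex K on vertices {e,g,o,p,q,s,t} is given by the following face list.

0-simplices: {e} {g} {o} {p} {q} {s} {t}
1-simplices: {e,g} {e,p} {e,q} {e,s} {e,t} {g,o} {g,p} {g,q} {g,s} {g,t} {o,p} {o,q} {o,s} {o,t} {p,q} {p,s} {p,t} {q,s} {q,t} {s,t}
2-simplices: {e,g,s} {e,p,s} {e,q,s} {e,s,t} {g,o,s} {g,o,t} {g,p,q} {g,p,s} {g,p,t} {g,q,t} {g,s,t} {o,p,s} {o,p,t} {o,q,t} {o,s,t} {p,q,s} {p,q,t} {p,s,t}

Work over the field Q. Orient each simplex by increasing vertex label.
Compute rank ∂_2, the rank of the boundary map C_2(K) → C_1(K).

rank∂_2=14

n_0=7 n_1=20 n_2=18  [Q]
∂1: piv[eg,ep,eq,es,et,go] rk=6  ker:gp,gq,gs,gt,op,oq,os,ot,pq,ps,pt,qs,qt,st
∂2: piv[egs,eps,eqs,est,gos,got,gpq,gps,gpt,gqt,gst,ops,oqt,pqs] rk=14  ker:opt,ost,pqt,pst
rk∂_2=14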